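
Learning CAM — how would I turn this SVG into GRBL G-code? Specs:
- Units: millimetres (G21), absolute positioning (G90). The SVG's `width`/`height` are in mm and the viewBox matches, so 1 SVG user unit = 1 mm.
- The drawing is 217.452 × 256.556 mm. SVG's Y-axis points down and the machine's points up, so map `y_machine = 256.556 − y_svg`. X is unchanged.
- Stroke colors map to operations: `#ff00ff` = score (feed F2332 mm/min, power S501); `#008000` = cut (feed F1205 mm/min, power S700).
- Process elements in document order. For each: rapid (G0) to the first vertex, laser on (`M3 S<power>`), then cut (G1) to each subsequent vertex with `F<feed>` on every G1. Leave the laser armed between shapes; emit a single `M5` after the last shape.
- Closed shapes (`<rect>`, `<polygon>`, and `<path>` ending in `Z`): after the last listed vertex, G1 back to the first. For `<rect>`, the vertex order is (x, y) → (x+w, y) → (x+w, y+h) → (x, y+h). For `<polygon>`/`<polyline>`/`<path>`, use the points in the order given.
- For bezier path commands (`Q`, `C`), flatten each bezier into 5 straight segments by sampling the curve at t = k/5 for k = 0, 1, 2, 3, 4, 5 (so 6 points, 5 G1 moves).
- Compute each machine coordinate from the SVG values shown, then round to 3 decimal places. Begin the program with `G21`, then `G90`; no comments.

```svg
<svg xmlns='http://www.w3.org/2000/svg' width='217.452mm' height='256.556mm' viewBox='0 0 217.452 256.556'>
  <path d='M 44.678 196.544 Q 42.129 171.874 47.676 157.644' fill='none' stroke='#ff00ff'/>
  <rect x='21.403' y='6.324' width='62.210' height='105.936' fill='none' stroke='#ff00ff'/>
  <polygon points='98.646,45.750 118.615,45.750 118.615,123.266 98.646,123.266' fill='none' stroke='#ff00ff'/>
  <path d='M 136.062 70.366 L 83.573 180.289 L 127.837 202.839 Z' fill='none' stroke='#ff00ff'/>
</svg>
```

G21
G90
G0 X44.678 Y60.012
M3 S501
G1 X43.982 Y69.462 F2332
G1 X43.934 Y78.078 F2332
G1 X44.534 Y85.858 F2332
G1 X45.781 Y92.802 F2332
G1 X47.676 Y98.912 F2332
G0 X21.403 Y250.232
M3 S501
G1 X83.613 Y250.232 F2332
G1 X83.613 Y144.296 F2332
G1 X21.403 Y144.296 F2332
G1 X21.403 Y250.232 F2332
G0 X98.646 Y210.806
M3 S501
G1 X118.615 Y210.806 F2332
G1 X118.615 Y133.290 F2332
G1 X98.646 Y133.290 F2332
G1 X98.646 Y210.806 F2332
G0 X136.062 Y186.190
M3 S501
G1 X83.573 Y76.267 F2332
G1 X127.837 Y53.717 F2332
G1 X136.062 Y186.190 F2332
M5

1 u = 1 mm; y_m = 256.556 − y.

[1] `<path>` quadratic bezier, #ff00ff→score S501 F2332: (44.678,60.012) → (43.982,69.462) → (43.934,78.078) → (44.534,85.858) → (45.781,92.802) → (47.676,98.912)

[2] `<rect>` rectangle, #ff00ff→score S501 F2332: (21.403,250.232) → (83.613,250.232) → (83.613,144.296) → (21.403,144.296) → (21.403,250.232) (closed)

[3] `<polygon>` rectangle, #ff00ff→score S501 F2332: (98.646,210.806) → (118.615,210.806) → (118.615,133.290) → (98.646,133.290) → (98.646,210.806) (closed)

[4] `<path>` closed polygon, #ff00ff→score S501 F2332: (136.062,186.190) → (83.573,76.267) → (127.837,53.717) → (136.062,186.190) (closed)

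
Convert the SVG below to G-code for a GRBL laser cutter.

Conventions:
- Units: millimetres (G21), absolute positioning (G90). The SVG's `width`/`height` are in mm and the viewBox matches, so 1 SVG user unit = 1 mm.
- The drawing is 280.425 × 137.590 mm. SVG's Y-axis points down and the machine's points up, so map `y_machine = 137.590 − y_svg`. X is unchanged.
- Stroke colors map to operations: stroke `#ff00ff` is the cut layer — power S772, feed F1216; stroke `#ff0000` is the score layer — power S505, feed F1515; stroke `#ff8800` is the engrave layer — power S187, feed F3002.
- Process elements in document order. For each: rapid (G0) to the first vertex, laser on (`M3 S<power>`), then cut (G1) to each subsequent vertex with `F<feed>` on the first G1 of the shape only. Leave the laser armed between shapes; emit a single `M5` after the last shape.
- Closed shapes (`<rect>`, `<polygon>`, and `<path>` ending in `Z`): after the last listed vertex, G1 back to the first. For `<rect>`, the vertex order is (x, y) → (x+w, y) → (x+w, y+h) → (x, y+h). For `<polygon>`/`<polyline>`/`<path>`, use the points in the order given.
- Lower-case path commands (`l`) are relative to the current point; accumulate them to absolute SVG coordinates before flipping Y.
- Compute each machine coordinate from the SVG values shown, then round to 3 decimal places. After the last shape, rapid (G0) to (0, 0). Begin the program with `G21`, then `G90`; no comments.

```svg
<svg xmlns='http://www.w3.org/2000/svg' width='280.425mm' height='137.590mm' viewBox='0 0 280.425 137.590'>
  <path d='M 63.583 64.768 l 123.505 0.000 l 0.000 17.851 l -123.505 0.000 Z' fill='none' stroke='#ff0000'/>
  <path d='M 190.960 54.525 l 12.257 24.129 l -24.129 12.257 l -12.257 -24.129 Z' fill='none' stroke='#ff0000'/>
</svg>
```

G21
G90
G0 X63.583 Y72.822
M3 S505
G1 X187.088 Y72.822 F1515
G1 X187.088 Y54.971
G1 X63.583 Y54.971
G1 X63.583 Y72.822
G0 X190.960 Y83.065
M3 S505
G1 X203.217 Y58.936 F1515
G1 X179.088 Y46.679
G1 X166.831 Y70.808
G1 X190.960 Y83.065
M5
G0 X0.000 Y0.000

Since the viewBox matches the mm dimensions, user units are millimetres directly. The only transform is the Y-flip y_m = 137.590 − y_svg.

Shape 1 is a rectangle drawn with `<path>`. Its stroke #ff0000 means score at S505, F1515. After flipping Y the toolpath is (63.583,72.822) → (187.088,72.822) → (187.088,54.971) → (63.583,54.971) → (63.583,72.822), returning to the start.

Shape 2 is a regular polygon drawn with `<path>`. Its stroke #ff0000 means score at S505, F1515. After flipping Y the toolpath is (190.960,83.065) → (203.217,58.936) → (179.088,46.679) → (166.831,70.808) → (190.960,83.065), returning to the start.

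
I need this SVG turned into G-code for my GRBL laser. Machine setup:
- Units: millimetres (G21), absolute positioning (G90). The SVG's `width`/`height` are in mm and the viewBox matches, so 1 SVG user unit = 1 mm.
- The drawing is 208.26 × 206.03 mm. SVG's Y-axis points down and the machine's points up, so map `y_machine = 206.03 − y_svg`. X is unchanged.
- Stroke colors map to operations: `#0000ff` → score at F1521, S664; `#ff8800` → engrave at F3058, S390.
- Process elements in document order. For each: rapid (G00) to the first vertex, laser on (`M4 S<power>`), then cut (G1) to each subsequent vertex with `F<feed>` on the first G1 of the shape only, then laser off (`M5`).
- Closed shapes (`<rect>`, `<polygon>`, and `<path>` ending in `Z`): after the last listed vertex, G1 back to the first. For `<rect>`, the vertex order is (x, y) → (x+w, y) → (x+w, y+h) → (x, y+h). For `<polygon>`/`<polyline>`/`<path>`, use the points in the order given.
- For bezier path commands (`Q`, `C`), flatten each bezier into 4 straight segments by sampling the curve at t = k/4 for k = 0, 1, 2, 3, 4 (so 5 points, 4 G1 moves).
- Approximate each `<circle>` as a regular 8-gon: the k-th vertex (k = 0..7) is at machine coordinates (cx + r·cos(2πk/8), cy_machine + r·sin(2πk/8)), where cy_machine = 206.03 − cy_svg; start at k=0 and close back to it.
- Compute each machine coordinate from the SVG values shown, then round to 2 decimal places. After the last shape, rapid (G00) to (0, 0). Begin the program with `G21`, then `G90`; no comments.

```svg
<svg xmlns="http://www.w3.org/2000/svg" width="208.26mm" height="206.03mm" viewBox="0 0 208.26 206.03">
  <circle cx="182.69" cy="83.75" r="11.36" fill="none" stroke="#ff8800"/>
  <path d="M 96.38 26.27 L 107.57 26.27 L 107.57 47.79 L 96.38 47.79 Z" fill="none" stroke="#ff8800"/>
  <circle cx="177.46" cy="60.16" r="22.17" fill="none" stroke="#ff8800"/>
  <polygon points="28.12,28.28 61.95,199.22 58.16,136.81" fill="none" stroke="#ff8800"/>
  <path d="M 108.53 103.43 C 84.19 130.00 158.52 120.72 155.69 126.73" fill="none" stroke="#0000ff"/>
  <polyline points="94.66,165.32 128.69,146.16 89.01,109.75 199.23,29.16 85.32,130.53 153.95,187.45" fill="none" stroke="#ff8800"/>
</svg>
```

G21
G90
G00 X194.05 Y122.28
M4 S390
G1 X190.72 Y130.31 F3058
G1 X182.69 Y133.64
G1 X174.66 Y130.31
G1 X171.33 Y122.28
G1 X174.66 Y114.25
G1 X182.69 Y110.92
G1 X190.72 Y114.25
G1 X194.05 Y122.28
M5
G00 X96.38 Y179.76
M4 S390
G1 X107.57 Y179.76 F3058
G1 X107.57 Y158.24
G1 X96.38 Y158.24
G1 X96.38 Y179.76
M5
G00 X199.63 Y145.87
M4 S390
G1 X193.14 Y161.55 F3058
G1 X177.46 Y168.04
G1 X161.78 Y161.55
G1 X155.29 Y145.87
G1 X161.78 Y130.19
G1 X177.46 Y123.70
G1 X193.14 Y130.19
G1 X199.63 Y145.87
M5
G00 X28.12 Y177.75
M4 S390
G1 X61.95 Y6.81 F3058
G1 X58.16 Y69.22
G1 X28.12 Y177.75
M5
G00 X108.53 Y102.60
M4 S664
G1 X106.03 Y88.60 F1521
G1 X124.04 Y83.24
G1 X146.09 Y81.74
G1 X155.69 Y79.30
M5
G00 X94.66 Y40.71
M4 S390
G1 X128.69 Y59.87 F3058
G1 X89.01 Y96.28
G1 X199.23 Y176.87
G1 X85.32 Y75.50
G1 X153.95 Y18.58
M5
G00 X0.00 Y0.00

Since the viewBox matches the mm dimensions, user units are millimetres directly. The only transform is the Y-flip y_m = 206.03 − y_svg.

Shape 1 is a circle drawn with `<circle>`. Its stroke #ff8800 means engrave at S390, F3058. After flipping Y the toolpath is (194.05,122.28) → (190.72,130.31) → (182.69,133.64) → (174.66,130.31) → (171.33,122.28) → (174.66,114.25) → (182.69,110.92) → (190.72,114.25) → (194.05,122.28), returning to the start.

Shape 2 is a rectangle drawn with `<path>`. Its stroke #ff8800 means engrave at S390, F3058. After flipping Y the toolpath is (96.38,179.76) → (107.57,179.76) → (107.57,158.24) → (96.38,158.24) → (96.38,179.76), returning to the start.

Shape 3 is a circle drawn with `<circle>`. Its stroke #ff8800 means engrave at S390, F3058. After flipping Y the toolpath is (199.63,145.87) → (193.14,161.55) → (177.46,168.04) → (161.78,161.55) → (155.29,145.87) → (161.78,130.19) → (177.46,123.70) → (193.14,130.19) → (199.63,145.87), returning to the start.

Shape 4 is a closed polygon drawn with `<polygon>`. Its stroke #ff8800 means engrave at S390, F3058. After flipping Y the toolpath is (28.12,177.75) → (61.95,6.81) → (58.16,69.22) → (28.12,177.75), returning to the start.

Shape 5 is a cubic bezier drawn with `<path>`. Its stroke #0000ff means score at S664, F1521. After flipping Y the toolpath is (108.53,102.60) → (106.03,88.60) → (124.04,83.24) → (146.09,81.74) → (155.69,79.30).

Shape 6 is a open polyline drawn with `<polyline>`. Its stroke #ff8800 means engrave at S390, F3058. After flipping Y the toolpath is (94.66,40.71) → (128.69,59.87) → (89.01,96.28) → (199.23,176.87) → (85.32,75.50) → (153.95,18.58).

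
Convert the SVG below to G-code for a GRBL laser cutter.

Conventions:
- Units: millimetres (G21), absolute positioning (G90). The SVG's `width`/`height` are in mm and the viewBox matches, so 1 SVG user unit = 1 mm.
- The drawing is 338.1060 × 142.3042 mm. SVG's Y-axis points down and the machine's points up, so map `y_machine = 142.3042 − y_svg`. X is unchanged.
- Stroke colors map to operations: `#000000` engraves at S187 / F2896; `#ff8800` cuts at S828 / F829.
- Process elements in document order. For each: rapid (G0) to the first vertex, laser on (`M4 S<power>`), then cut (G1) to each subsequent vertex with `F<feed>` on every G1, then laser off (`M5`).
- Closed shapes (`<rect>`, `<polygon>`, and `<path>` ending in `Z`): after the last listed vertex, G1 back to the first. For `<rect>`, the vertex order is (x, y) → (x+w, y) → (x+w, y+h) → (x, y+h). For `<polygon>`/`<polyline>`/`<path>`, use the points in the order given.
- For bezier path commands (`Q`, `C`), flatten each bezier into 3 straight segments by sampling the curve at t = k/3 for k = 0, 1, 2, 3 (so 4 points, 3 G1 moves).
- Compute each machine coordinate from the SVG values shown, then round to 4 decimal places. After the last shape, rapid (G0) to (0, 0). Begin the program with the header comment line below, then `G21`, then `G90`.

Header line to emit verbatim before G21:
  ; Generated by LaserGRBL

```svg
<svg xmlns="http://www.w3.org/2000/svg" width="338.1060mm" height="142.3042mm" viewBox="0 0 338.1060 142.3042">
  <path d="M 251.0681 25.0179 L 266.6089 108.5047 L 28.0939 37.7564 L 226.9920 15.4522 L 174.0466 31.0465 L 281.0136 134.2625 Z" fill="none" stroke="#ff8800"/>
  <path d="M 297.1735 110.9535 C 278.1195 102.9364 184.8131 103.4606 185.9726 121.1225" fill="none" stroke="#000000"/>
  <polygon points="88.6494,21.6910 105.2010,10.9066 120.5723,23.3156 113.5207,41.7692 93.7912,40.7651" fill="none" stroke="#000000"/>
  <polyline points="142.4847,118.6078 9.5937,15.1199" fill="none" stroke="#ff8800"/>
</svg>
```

; Generated by LaserGRBL
G21
G90
G0 X251.0681 Y117.2863
M4 S828
G1 X266.6089 Y33.7995 F829
G1 X28.0939 Y104.5478 F829
G1 X226.9920 Y126.8520 F829
G1 X174.0466 Y111.2577 F829
G1 X281.0136 Y8.0417 F829
G1 X251.0681 Y117.2863 F829
M5
G0 X297.1735 Y31.3507
M4 S187
G1 X259.6175 Y36.2023 F2896
G1 X210.0529 Y33.4494 F2896
G1 X185.9726 Y21.1817 F2896
M5
G0 X88.6494 Y120.6132
M4 S187
G1 X105.2010 Y131.3976 F2896
G1 X120.5723 Y118.9886 F2896
G1 X113.5207 Y100.5350 F2896
G1 X93.7912 Y101.5391 F2896
G1 X88.6494 Y120.6132 F2896
M5
G0 X142.4847 Y23.6964
M4 S828
G1 X9.5937 Y127.1843 F829
M5
G0 X0.0000 Y0.0000

viewBox `0 0 338.1060 142.3042` with mm width/height → 1 unit = 1 mm. Flip: y_m = 142.3042 − y_svg.

**Shape 1** — `<path>` closed polygon, stroke `#ff8800` → cut (S828, F829). Machine vertices: (251.0681,117.2863) → (266.6089,33.7995) → (28.0939,104.5478) → (226.9920,126.8520) → (174.0466,111.2577) → (281.0136,8.0417) → (251.0681,117.2863). Closed: final G1 returns to the first vertex.

**Shape 2** — `<path>` cubic bezier, stroke `#000000` → engrave (S187, F2896). Control points (SVG): P0=(297.1735,110.9535), P1=(278.1195,102.9364), P2=(184.8131,103.4606), P3=(185.9726,121.1225); sampled at t=k/3. Machine vertices: (297.1735,31.3507) → (259.6175,36.2023) → (210.0529,33.4494) → (185.9726,21.1817). Open path.

**Shape 3** — `<polygon>` regular polygon, stroke `#000000` → engrave (S187, F2896). Machine vertices: (88.6494,120.6132) → (105.2010,131.3976) → (120.5723,118.9886) → (113.5207,100.5350) → (93.7912,101.5391) → (88.6494,120.6132). Closed: final G1 returns to the first vertex.

**Shape 4** — `<polyline>` line segment, stroke `#ff8800` → cut (S828, F829). Machine vertices: (142.4847,23.6964) → (9.5937,127.1843). Open path.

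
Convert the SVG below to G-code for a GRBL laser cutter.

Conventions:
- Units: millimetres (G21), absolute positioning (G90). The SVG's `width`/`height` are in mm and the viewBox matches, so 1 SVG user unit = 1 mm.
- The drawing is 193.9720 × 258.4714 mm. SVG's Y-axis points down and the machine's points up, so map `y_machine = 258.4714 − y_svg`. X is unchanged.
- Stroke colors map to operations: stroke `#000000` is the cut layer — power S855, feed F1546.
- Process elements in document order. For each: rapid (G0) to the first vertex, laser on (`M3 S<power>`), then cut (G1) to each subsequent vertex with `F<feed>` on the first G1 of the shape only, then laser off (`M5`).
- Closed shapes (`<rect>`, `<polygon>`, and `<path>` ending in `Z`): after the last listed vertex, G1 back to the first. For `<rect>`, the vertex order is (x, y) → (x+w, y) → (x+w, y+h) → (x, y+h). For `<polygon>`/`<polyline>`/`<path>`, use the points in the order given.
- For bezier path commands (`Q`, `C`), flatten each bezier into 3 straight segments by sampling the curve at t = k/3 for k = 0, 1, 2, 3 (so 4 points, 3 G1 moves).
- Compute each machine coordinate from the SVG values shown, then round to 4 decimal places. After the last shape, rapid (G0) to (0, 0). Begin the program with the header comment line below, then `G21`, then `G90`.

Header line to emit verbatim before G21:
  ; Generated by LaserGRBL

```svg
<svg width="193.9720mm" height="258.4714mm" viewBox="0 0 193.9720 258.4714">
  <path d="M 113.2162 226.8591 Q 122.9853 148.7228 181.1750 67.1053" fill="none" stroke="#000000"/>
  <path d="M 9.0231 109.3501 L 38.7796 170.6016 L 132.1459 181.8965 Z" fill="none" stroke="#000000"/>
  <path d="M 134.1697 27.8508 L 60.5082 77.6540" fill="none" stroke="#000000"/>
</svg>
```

Since the viewBox matches the mm dimensions, user units are millimetres directly. The only transform is the Y-flip y_m = 258.4714 − y_svg.

Shape 1 is a quadratic bezier drawn with `<path>`. Its stroke #000000 means cut at S855, F1546. After flipping Y the toolpath is (113.2162,31.6123) → (125.1090,84.0900) → (147.7619,137.3412) → (181.1750,191.3661).

Shape 2 is a closed polygon drawn with `<path>`. Its stroke #000000 means cut at S855, F1546. After flipping Y the toolpath is (9.0231,149.1213) → (38.7796,87.8698) → (132.1459,76.5749) → (9.0231,149.1213), returning to the start.

Shape 3 is a line segment drawn with `<path>`. Its stroke #000000 means cut at S855, F1546. After flipping Y the toolpath is (134.1697,230.6206) → (60.5082,180.8174).

; Generated by LaserGRBL
G21
G90
G0 X113.2162 Y31.6123
M3 S855
G1 X125.1090 Y84.0900 F1546
G1 X147.7619 Y137.3412
G1 X181.1750 Y191.3661
M5
G0 X9.0231 Y149.1213
M3 S855
G1 X38.7796 Y87.8698 F1546
G1 X132.1459 Y76.5749
G1 X9.0231 Y149.1213
M5
G0 X134.1697 Y230.6206
M3 S855
G1 X60.5082 Y180.8174 F1546
M5
G0 X0.0000 Y0.0000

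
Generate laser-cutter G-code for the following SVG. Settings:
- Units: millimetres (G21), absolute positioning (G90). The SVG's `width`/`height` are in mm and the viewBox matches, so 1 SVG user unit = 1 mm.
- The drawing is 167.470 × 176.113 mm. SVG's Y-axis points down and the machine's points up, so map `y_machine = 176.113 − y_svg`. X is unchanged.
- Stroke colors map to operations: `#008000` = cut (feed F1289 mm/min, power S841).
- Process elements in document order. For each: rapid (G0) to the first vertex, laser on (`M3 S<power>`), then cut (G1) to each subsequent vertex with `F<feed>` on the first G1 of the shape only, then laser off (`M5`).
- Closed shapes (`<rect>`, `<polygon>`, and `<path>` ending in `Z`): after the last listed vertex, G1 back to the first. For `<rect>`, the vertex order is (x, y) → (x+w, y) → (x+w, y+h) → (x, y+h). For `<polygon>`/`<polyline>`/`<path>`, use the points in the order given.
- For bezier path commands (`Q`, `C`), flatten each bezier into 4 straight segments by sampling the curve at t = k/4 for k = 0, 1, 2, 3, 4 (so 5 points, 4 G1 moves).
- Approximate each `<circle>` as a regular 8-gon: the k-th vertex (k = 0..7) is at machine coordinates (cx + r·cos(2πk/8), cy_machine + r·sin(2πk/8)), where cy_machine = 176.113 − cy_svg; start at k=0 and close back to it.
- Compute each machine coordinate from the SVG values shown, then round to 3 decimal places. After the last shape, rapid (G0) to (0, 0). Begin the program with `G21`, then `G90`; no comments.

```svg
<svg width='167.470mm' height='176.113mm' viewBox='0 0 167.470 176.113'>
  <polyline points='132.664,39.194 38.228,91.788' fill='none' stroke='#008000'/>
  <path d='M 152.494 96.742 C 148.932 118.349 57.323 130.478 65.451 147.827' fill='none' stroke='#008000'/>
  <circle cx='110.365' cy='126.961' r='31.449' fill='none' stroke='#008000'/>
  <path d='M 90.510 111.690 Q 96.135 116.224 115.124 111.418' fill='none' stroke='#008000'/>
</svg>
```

G21
G90
G0 X132.664 Y136.919
M3 S841
G1 X38.228 Y84.325 F1289
M5
G0 X152.494 Y79.371
M3 S841
G1 X136.248 Y64.713 F1289
G1 X104.589 Y52.232
G1 X75.122 Y40.549
G1 X65.451 Y28.286
M5
G0 X141.814 Y49.152
M3 S841
G1 X132.603 Y71.390 F1289
G1 X110.365 Y80.601
G1 X88.127 Y71.390
G1 X78.916 Y49.152
G1 X88.127 Y26.914
G1 X110.365 Y17.703
G1 X132.603 Y26.914
G1 X141.814 Y49.152
M5
G0 X90.510 Y64.423
M3 S841
G1 X94.158 Y62.740 F1289
G1 X99.476 Y62.224
G1 X106.465 Y62.876
G1 X115.124 Y64.695
M5
G0 X0.000 Y0.000

1 u = 1 mm; y_m = 176.113 − y.

[1] `<polyline>` line segment, #008000→cut S841 F1289: (132.664,136.919) → (38.228,84.325)

[2] `<path>` cubic bezier, #008000→cut S841 F1289: (152.494,79.371) → (136.248,64.713) → (104.589,52.232) → (75.122,40.549) → (65.451,28.286)

[3] `<circle>` circle, #008000→cut S841 F1289: (141.814,49.152) → (132.603,71.390) → (110.365,80.601) → (88.127,71.390) → (78.916,49.152) → (88.127,26.914) → (110.365,17.703) → (132.603,26.914) → (141.814,49.152) (closed)

[4] `<path>` quadratic bezier, #008000→cut S841 F1289: (90.510,64.423) → (94.158,62.740) → (99.476,62.224) → (106.465,62.876) → (115.124,64.695)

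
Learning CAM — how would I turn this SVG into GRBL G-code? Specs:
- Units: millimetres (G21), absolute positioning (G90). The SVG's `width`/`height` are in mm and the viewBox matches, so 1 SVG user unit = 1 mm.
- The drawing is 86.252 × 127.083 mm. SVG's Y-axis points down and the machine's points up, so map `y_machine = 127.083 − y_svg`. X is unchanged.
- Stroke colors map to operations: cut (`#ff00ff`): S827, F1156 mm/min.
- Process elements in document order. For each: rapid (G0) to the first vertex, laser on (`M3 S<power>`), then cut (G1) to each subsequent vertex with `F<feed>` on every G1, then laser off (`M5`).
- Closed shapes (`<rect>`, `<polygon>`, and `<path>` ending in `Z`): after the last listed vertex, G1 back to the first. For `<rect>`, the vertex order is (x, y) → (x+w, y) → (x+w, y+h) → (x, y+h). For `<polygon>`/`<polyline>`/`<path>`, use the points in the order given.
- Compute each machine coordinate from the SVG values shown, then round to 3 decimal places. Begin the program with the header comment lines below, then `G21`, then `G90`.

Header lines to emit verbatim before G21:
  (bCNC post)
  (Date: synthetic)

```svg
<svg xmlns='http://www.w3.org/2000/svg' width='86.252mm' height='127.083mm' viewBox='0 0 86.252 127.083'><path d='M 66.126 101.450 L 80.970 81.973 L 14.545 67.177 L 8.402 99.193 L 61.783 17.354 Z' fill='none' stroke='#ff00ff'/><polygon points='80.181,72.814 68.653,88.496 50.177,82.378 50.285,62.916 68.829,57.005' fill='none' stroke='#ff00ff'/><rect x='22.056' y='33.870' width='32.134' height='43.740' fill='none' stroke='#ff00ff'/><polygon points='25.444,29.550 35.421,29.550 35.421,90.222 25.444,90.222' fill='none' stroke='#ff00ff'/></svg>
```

Since the viewBox matches the mm dimensions, user units are millimetres directly. The only transform is the Y-flip y_m = 127.083 − y_svg.

Shape 1 is a closed polygon drawn with `<path>`. Its stroke #ff00ff means cut at S827, F1156. After flipping Y the toolpath is (66.126,25.633) → (80.970,45.110) → (14.545,59.906) → (8.402,27.890) → (61.783,109.729) → (66.126,25.633), returning to the start.

Shape 2 is a regular polygon drawn with `<polygon>`. Its stroke #ff00ff means cut at S827, F1156. After flipping Y the toolpath is (80.181,54.269) → (68.653,38.587) → (50.177,44.705) → (50.285,64.167) → (68.829,70.078) → (80.181,54.269), returning to the start.

Shape 3 is a rectangle drawn with `<rect>`. Its stroke #ff00ff means cut at S827, F1156. After flipping Y the toolpath is (22.056,93.213) → (54.190,93.213) → (54.190,49.473) → (22.056,49.473) → (22.056,93.213), returning to the start.

Shape 4 is a rectangle drawn with `<polygon>`. Its stroke #ff00ff means cut at S827, F1156. After flipping Y the toolpath is (25.444,97.533) → (35.421,97.533) → (35.421,36.861) → (25.444,36.861) → (25.444,97.533), returning to the start.

(bCNC post)
(Date: synthetic)
G21
G90
G0 X66.126 Y25.633
M3 S827
G1 X80.970 Y45.110 F1156
G1 X14.545 Y59.906 F1156
G1 X8.402 Y27.890 F1156
G1 X61.783 Y109.729 F1156
G1 X66.126 Y25.633 F1156
M5
G0 X80.181 Y54.269
M3 S827
G1 X68.653 Y38.587 F1156
G1 X50.177 Y44.705 F1156
G1 X50.285 Y64.167 F1156
G1 X68.829 Y70.078 F1156
G1 X80.181 Y54.269 F1156
M5
G0 X22.056 Y93.213
M3 S827
G1 X54.190 Y93.213 F1156
G1 X54.190 Y49.473 F1156
G1 X22.056 Y49.473 F1156
G1 X22.056 Y93.213 F1156
M5
G0 X25.444 Y97.533
M3 S827
G1 X35.421 Y97.533 F1156
G1 X35.421 Y36.861 F1156
G1 X25.444 Y36.861 F1156
G1 X25.444 Y97.533 F1156
M5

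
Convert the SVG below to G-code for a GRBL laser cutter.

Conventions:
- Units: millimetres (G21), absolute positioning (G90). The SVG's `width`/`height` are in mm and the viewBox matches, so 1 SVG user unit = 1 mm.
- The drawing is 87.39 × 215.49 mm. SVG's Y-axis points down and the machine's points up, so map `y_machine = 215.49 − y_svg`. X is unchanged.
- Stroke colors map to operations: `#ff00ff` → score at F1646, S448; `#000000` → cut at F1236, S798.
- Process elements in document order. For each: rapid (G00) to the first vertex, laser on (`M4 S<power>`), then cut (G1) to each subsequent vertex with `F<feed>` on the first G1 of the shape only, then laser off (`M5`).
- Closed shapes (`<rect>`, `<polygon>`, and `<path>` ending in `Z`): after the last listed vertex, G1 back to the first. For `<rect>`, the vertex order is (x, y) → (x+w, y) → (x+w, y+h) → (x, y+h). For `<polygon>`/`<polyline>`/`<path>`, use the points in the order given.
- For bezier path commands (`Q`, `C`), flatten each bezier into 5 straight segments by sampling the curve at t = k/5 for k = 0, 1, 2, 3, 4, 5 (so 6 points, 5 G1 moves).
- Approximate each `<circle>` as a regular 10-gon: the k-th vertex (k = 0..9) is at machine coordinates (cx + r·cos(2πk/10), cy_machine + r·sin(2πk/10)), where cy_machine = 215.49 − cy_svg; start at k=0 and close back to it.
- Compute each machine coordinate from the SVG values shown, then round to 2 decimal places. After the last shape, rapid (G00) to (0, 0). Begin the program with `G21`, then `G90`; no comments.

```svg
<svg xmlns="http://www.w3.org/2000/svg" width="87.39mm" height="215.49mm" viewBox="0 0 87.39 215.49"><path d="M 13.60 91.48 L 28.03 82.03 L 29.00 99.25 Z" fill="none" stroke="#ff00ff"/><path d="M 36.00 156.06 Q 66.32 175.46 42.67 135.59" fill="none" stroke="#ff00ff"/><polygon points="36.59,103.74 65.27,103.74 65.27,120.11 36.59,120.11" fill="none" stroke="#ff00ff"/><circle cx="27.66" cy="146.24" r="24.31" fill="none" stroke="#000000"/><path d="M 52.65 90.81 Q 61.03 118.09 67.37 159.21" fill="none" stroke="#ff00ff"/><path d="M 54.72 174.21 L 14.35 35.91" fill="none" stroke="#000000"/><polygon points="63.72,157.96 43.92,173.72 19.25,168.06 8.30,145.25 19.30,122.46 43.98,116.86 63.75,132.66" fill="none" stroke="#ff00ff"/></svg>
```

1 u = 1 mm; y_m = 215.49 − y.

[1] `<path>` regular polygon, #ff00ff→score S448 F1646: (13.60,124.01) → (28.03,133.46) → (29.00,116.24) → (13.60,124.01) (closed)

[2] `<path>` quadratic bezier, #ff00ff→score S448 F1646: (36.00,59.43) → (45.97,54.04) → (51.62,53.39) → (52.95,57.49) → (49.97,66.32) → (42.67,79.90)

[3] `<polygon>` rectangle, #ff00ff→score S448 F1646: (36.59,111.75) → (65.27,111.75) → (65.27,95.38) → (36.59,95.38) → (36.59,111.75) (closed)

[4] `<circle>` circle, #000000→cut S798 F1236: (51.97,69.25) → (47.33,83.54) → (35.17,92.37) → (20.15,92.37) → (7.99,83.54) → (3.35,69.25) → (7.99,54.96) → (20.15,46.13) → (35.17,46.13) → (47.33,54.96) → (51.97,69.25) (closed)

[5] `<path>` quadratic bezier, #ff00ff→score S448 F1646: (52.65,124.68) → (55.92,113.21) → (59.03,100.64) → (61.97,86.96) → (64.75,72.17) → (67.37,56.28)

[6] `<path>` line segment, #000000→cut S798 F1236: (54.72,41.28) → (14.35,179.58)

[7] `<polygon>` regular polygon, #ff00ff→score S448 F1646: (63.72,57.53) → (43.92,41.77) → (19.25,47.43) → (8.30,70.24) → (19.30,93.03) → (43.98,98.63) → (63.75,82.83) → (63.72,57.53) (closed)

G21
G90
G00 X13.60 Y124.01
M4 S448
G1 X28.03 Y133.46 F1646
G1 X29.00 Y116.24
G1 X13.60 Y124.01
M5
G00 X36.00 Y59.43
M4 S448
G1 X45.97 Y54.04 F1646
G1 X51.62 Y53.39
G1 X52.95 Y57.49
G1 X49.97 Y66.32
G1 X42.67 Y79.90
M5
G00 X36.59 Y111.75
M4 S448
G1 X65.27 Y111.75 F1646
G1 X65.27 Y95.38
G1 X36.59 Y95.38
G1 X36.59 Y111.75
M5
G00 X51.97 Y69.25
M4 S798
G1 X47.33 Y83.54 F1236
G1 X35.17 Y92.37
G1 X20.15 Y92.37
G1 X7.99 Y83.54
G1 X3.35 Y69.25
G1 X7.99 Y54.96
G1 X20.15 Y46.13
G1 X35.17 Y46.13
G1 X47.33 Y54.96
G1 X51.97 Y69.25
M5
G00 X52.65 Y124.68
M4 S448
G1 X55.92 Y113.21 F1646
G1 X59.03 Y100.64
G1 X61.97 Y86.96
G1 X64.75 Y72.17
G1 X67.37 Y56.28
M5
G00 X54.72 Y41.28
M4 S798
G1 X14.35 Y179.58 F1236
M5
G00 X63.72 Y57.53
M4 S448
G1 X43.92 Y41.77 F1646
G1 X19.25 Y47.43
G1 X8.30 Y70.24
G1 X19.30 Y93.03
G1 X43.98 Y98.63
G1 X63.75 Y82.83
G1 X63.72 Y57.53
M5
G00 X0.00 Y0.00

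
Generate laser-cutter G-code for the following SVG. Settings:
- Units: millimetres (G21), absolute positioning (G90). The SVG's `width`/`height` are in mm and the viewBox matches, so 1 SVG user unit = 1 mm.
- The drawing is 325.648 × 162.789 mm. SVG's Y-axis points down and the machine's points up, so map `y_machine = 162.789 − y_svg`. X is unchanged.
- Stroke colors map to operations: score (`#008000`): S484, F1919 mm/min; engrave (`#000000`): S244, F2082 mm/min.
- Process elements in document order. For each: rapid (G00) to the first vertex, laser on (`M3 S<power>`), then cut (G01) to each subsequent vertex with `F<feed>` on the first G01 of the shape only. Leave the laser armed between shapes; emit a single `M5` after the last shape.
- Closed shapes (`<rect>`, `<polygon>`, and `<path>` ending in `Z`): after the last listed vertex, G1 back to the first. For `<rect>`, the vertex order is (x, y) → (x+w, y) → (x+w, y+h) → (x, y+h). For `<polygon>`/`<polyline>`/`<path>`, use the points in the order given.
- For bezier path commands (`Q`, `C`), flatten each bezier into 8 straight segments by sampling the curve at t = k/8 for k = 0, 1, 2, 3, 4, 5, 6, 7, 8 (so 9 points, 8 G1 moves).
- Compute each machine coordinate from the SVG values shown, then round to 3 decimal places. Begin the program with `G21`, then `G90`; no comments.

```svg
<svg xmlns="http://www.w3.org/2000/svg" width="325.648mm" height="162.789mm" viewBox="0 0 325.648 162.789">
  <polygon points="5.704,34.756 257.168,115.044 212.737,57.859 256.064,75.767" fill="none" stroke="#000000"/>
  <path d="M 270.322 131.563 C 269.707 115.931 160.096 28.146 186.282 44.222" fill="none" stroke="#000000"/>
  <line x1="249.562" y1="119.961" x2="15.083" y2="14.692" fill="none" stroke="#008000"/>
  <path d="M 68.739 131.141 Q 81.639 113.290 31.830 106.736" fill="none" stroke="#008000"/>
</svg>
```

G21
G90
G00 X5.704 Y128.033
M3 S244
G01 X257.168 Y47.745 F2082
G01 X212.737 Y104.930
G01 X256.064 Y87.022
G01 X5.704 Y128.033
G00 X270.322 Y31.226
M3 S244
G01 X265.460 Y40.126 F2082
G01 X253.249 Y53.728
G01 X236.556 Y69.970
G01 X218.252 Y86.787
G01 X201.203 Y102.118
G01 X188.280 Y113.900
G01 X182.350 Y120.071
G01 X186.282 Y118.567
G00 X249.562 Y42.828
M3 S484
G01 X15.083 Y148.097 F1919
G00 X68.739 Y31.648
M3 S484
G01 X70.984 Y35.934 F1919
G01 X71.270 Y39.867
G01 X69.596 Y43.448
G01 X65.962 Y46.675
G01 X60.368 Y49.549
G01 X52.815 Y52.070
G01 X43.302 Y54.238
G01 X31.830 Y56.053
M5

viewBox `0 0 325.648 162.789` with mm width/height → 1 unit = 1 mm. Flip: y_m = 162.789 − y_svg.

**Shape 1** — `<polygon>` closed polygon, stroke `#000000` → engrave (S244, F2082). Machine vertices: (5.704,128.033) → (257.168,47.745) → (212.737,104.930) → (256.064,87.022) → (5.704,128.033). Closed: final G1 returns to the first vertex.

**Shape 2** — `<path>` cubic bezier, stroke `#000000` → engrave (S244, F2082). Control points (SVG): P0=(270.322,131.563), P1=(269.707,115.931), P2=(160.096,28.146), P3=(186.282,44.222); sampled at t=k/8. Machine vertices: (270.322,31.226) → (265.460,40.126) → (253.249,53.728) → (236.556,69.970) → (218.252,86.787) → (201.203,102.118) → (188.280,113.900) → (182.350,120.071) → (186.282,118.567). Open path.

**Shape 3** — `<line>` line segment, stroke `#008000` → score (S484, F1919). Machine vertices: (249.562,42.828) → (15.083,148.097). Open path.

**Shape 4** — `<path>` quadratic bezier, stroke `#008000` → score (S484, F1919). Control points (SVG): P0=(68.739,131.141), P1=(81.639,113.290), P2=(31.830,106.736); sampled at t=k/8. Machine vertices: (68.739,31.648) → (70.984,35.934) → (71.270,39.867) → (69.596,43.448) → (65.962,46.675) → (60.368,49.549) → (52.815,52.070) → (43.302,54.238) → (31.830,56.053). Open path.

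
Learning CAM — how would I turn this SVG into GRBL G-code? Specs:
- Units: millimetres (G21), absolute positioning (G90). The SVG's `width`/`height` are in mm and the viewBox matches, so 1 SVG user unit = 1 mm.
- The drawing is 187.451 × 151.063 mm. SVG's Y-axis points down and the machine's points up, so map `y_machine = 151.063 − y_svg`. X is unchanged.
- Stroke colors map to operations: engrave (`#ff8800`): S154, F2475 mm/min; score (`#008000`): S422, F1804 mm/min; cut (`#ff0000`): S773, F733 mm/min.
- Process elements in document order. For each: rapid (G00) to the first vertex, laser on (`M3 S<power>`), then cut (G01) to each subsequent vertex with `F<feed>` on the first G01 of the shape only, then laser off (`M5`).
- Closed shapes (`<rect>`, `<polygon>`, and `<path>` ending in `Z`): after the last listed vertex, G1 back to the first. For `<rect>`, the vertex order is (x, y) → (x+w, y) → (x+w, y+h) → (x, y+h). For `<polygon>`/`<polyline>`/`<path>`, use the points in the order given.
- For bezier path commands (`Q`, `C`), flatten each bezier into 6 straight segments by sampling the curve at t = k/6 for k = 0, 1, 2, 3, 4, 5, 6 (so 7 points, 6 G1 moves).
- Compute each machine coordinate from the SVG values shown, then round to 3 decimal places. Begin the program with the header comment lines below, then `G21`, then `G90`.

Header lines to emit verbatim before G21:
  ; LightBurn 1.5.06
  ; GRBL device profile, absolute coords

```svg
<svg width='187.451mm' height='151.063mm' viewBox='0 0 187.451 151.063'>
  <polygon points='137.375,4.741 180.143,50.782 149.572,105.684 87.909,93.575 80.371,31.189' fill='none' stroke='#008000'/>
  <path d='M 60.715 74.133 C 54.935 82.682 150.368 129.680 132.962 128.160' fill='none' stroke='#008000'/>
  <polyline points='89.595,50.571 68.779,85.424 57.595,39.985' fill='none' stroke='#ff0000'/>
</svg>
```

; LightBurn 1.5.06
; GRBL device profile, absolute coords
G21
G90
G00 X137.375 Y146.322
M3 S422
G01 X180.143 Y100.281 F1804
G01 X149.572 Y45.379
G01 X87.909 Y57.488
G01 X80.371 Y119.874
G01 X137.375 Y146.322
M5
G00 X60.715 Y76.930
M3 S422
G01 X65.268 Y69.854 F1804
G01 X80.745 Y58.786
G01 X101.198 Y46.141
G01 X120.683 Y34.335
G01 X133.253 Y25.784
G01 X132.962 Y22.903
M5
G00 X89.595 Y100.492
M3 S773
G01 X68.779 Y65.639 F733
G01 X57.595 Y111.078
M5

Since the viewBox matches the mm dimensions, user units are millimetres directly. The only transform is the Y-flip y_m = 151.063 − y_svg.

Shape 1 is a regular polygon drawn with `<polygon>`. Its stroke #008000 means score at S422, F1804. After flipping Y the toolpath is (137.375,146.322) → (180.143,100.281) → (149.572,45.379) → (87.909,57.488) → (80.371,119.874) → (137.375,146.322), returning to the start.

Shape 2 is a cubic bezier drawn with `<path>`. Its stroke #008000 means score at S422, F1804. After flipping Y the toolpath is (60.715,76.930) → (65.268,69.854) → (80.745,58.786) → (101.198,46.141) → (120.683,34.335) → (133.253,25.784) → (132.962,22.903).

Shape 3 is a open polyline drawn with `<polyline>`. Its stroke #ff0000 means cut at S773, F733. After flipping Y the toolpath is (89.595,100.492) → (68.779,65.639) → (57.595,111.078).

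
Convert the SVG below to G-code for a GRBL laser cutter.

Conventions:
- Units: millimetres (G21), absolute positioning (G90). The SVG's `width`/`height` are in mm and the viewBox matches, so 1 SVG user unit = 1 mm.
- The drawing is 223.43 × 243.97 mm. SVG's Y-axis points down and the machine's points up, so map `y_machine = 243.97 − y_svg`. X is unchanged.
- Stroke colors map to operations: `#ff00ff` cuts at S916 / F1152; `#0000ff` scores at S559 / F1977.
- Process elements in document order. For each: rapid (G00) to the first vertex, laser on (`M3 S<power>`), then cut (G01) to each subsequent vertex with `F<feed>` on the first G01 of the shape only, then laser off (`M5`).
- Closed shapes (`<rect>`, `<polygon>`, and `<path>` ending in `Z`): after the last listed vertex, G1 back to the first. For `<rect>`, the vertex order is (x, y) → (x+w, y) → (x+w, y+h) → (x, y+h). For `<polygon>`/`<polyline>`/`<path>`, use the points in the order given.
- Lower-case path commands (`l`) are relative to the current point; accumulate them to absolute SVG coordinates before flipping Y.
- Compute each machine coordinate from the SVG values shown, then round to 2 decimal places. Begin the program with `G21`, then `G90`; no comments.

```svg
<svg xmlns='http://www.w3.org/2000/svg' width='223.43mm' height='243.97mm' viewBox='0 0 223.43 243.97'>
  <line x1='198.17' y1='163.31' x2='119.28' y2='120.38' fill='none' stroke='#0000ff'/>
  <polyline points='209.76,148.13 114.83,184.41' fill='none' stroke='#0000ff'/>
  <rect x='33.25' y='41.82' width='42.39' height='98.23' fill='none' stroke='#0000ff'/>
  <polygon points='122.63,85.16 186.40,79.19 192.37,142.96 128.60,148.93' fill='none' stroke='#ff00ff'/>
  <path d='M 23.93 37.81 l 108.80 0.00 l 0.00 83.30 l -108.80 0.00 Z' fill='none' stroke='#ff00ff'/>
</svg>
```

G21
G90
G00 X198.17 Y80.66
M3 S559
G01 X119.28 Y123.59 F1977
M5
G00 X209.76 Y95.84
M3 S559
G01 X114.83 Y59.56 F1977
M5
G00 X33.25 Y202.15
M3 S559
G01 X75.64 Y202.15 F1977
G01 X75.64 Y103.92
G01 X33.25 Y103.92
G01 X33.25 Y202.15
M5
G00 X122.63 Y158.81
M3 S916
G01 X186.40 Y164.78 F1152
G01 X192.37 Y101.01
G01 X128.60 Y95.04
G01 X122.63 Y158.81
M5
G00 X23.93 Y206.16
M3 S916
G01 X132.73 Y206.16 F1152
G01 X132.73 Y122.86
G01 X23.93 Y122.86
G01 X23.93 Y206.16
M5

Since the viewBox matches the mm dimensions, user units are millimetres directly. The only transform is the Y-flip y_m = 243.97 − y_svg.

Shape 1 is a line segment drawn with `<line>`. Its stroke #0000ff means score at S559, F1977. After flipping Y the toolpath is (198.17,80.66) → (119.28,123.59).

Shape 2 is a line segment drawn with `<polyline>`. Its stroke #0000ff means score at S559, F1977. After flipping Y the toolpath is (209.76,95.84) → (114.83,59.56).

Shape 3 is a rectangle drawn with `<rect>`. Its stroke #0000ff means score at S559, F1977. After flipping Y the toolpath is (33.25,202.15) → (75.64,202.15) → (75.64,103.92) → (33.25,103.92) → (33.25,202.15), returning to the start.

Shape 4 is a regular polygon drawn with `<polygon>`. Its stroke #ff00ff means cut at S916, F1152. After flipping Y the toolpath is (122.63,158.81) → (186.40,164.78) → (192.37,101.01) → (128.60,95.04) → (122.63,158.81), returning to the start.

Shape 5 is a rectangle drawn with `<path>`. Its stroke #ff00ff means cut at S916, F1152. After flipping Y the toolpath is (23.93,206.16) → (132.73,206.16) → (132.73,122.86) → (23.93,122.86) → (23.93,206.16), returning to the start.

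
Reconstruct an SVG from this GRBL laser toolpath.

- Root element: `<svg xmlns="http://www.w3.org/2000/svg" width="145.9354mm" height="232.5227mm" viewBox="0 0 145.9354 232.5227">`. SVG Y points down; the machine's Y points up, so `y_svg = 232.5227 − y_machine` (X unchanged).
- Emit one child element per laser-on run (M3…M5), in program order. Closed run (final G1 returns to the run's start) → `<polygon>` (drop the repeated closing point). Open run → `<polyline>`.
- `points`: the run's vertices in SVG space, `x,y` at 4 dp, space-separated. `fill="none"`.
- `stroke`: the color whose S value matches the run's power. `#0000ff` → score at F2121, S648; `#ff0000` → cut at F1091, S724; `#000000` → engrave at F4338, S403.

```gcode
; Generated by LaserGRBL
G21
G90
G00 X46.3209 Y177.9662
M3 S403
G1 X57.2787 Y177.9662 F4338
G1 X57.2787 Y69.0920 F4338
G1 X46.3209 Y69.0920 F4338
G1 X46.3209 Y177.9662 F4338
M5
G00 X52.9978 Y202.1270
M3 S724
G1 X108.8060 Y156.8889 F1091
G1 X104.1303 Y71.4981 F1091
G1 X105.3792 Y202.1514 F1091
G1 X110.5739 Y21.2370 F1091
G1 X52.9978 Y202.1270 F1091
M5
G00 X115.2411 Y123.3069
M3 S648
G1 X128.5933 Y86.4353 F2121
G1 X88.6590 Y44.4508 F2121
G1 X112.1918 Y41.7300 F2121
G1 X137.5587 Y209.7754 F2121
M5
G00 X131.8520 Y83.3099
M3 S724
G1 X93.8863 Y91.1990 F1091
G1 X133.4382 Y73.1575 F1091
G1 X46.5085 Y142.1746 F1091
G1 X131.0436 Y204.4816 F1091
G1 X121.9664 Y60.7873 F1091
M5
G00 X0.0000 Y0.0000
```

<svg xmlns="http://www.w3.org/2000/svg" width="145.9354mm" height="232.5227mm" viewBox="0 0 145.9354 232.5227">
  <polygon points="46.3209,54.5565 57.2787,54.5565 57.2787,163.4307 46.3209,163.4307" fill="none" stroke="#000000"/>
  <polygon points="52.9978,30.3957 108.8060,75.6338 104.1303,161.0246 105.3792,30.3713 110.5739,211.2857" fill="none" stroke="#ff0000"/>
  <polyline points="115.2411,109.2158 128.5933,146.0874 88.6590,188.0719 112.1918,190.7927 137.5587,22.7473" fill="none" stroke="#0000ff"/>
  <polyline points="131.8520,149.2128 93.8863,141.3237 133.4382,159.3652 46.5085,90.3481 131.0436,28.0411 121.9664,171.7354" fill="none" stroke="#ff0000"/>
</svg>

Machine Y-up, SVG Y-down with viewBox height 232.5227, so y_svg = 232.5227 − y_machine; X carries over.

Run 1: power S403 maps to stroke `#000000` (engrave). The run returns to its start, so emit a `<polygon>` with points (Y-flipped): 46.3209,54.5565 57.2787,54.5565 57.2787,163.4307 46.3209,163.4307.

Run 2: S724 ⇒ cut layer `#ff0000`. The run returns to its start, so emit a `<polygon>` with points (Y-flipped): 52.9978,30.3957 108.8060,75.6338 104.1303,161.0246 105.3792,30.3713 110.5739,211.2857.

Run 3: the run's S648 means `#0000ff` (score). The run is open, so emit a `<polyline>` with points (Y-flipped): 115.2411,109.2158 128.5933,146.0874 88.6590,188.0719 112.1918,190.7927 137.5587,22.7473.

Run 4: the run's S724 means `#ff0000` (cut). The run is open, so emit a `<polyline>` with points (Y-flipped): 131.8520,149.2128 93.8863,141.3237 133.4382,159.3652 46.5085,90.3481 131.0436,28.0411 121.9664,171.7354.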